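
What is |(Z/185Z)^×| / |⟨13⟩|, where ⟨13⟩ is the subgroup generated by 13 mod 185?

By Lagrange's theorem, ord_185(13) divides φ(185) = φ(5·37) = (5−1)·(37−1) = 4·36 = 144 = 2^4 · 3^2.
Divisors of 144: 1, 2, 3, 4, 6, 8, 9, 12, 16, 18, 24, 36, 48, 72, 144.
Evaluate successive powers at the divisors of 144:
13^1 ≡ 13 (mod 185)
13^2 ≡ 169 (mod 185)
13^3 ≡ 162 (mod 185)
13^4 ≡ 71 (mod 185)
13^6 ≡ 159 (mod 185)
13^8 ≡ 46 (mod 185)
13^9 ≡ 43 (mod 185)
13^12 ≡ 121 (mod 185)
13^16 ≡ 81 (mod 185)
13^18 ≡ 184 (mod 185)
13^24 ≡ 26 (mod 185)
13^36 ≡ 1 (mod 185) ✓
The order of 13 is 36, so the subgroup it generates has 36 elements.
The index is φ(185) / ord(13) = 144 / 36 = 4.

4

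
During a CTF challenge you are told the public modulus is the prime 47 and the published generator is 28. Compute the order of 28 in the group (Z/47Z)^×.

23

Since 28 ∈ (Z/47Z)^×, its order divides φ(47) = 47 − 1 = 46 = 2 · 23.
Divisors of 46: 1, 2, 23, 46.
Test each divisor d:
28^1 ≡ 28
28^2 ≡ 32
28^23 ≡ 1
Therefore the multiplicative order of 28 modulo 47 is 23.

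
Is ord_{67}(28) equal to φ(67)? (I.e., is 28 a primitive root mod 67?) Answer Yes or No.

φ(67) = 67 − 1 = 66 = 2 · 3 · 11.
Test 28^(66/q) mod 67 for each prime factor q of 66:
28^33 ≡ 66 (mod 67)  [q = 2: ≢ 1 ✓]
28^22 ≡ 37 (mod 67)  [q = 3: ≢ 1 ✓]
28^6 ≡ 40 (mod 67)  [q = 11: ≢ 1 ✓]
All checks pass, so 28 has order 66 and is a primitive root modulo 67.

Yes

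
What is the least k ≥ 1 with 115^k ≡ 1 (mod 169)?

156

ord(115) | φ(169) = φ(13^2) = 13·(13−1) = 156 = 2^2 · 3 · 13.
Divisors of 156: 1, 2, 3, 4, 6, 12, 13, 26, 39, 52, 78, 156.
Test each divisor d:
115^1 ≡ 115
115^2 ≡ 43
115^3 ≡ 44
115^4 ≡ 159
115^6 ≡ 77
115^12 ≡ 14
115^13 ≡ 89
115^26 ≡ 147
115^39 ≡ 70
115^52 ≡ 146
115^78 ≡ 168
115^156 ≡ 1
So ord_169(115) = 156.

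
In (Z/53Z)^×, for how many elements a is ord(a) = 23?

0

φ(53) = 53 − 1 = 52 = 2^2 · 13.
(Z/53Z)^× is cyclic (|G| = 52); a cyclic group of order m has exactly φ(d) elements of each order d | m, and none otherwise.
23 does not divide 52, so no element of (Z/53Z)^× has order 23.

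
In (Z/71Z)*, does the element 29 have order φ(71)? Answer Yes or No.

No

φ(71) = 71 − 1 = 70 = 2 · 5 · 7.
Test 29^(70/q) mod 71 for each prime factor q of 70:
29^35 ≡ 1 (mod 71)  [q = 2: ≡ 1 ✗]
29^14 ≡ 57 (mod 71)  [q = 5: ≢ 1 ✓]
29^10 ≡ 48 (mod 71)  [q = 7: ≢ 1 ✓]
The check at q = 2 fails, so 29 generates a proper subgroup.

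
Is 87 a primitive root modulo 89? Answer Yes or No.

No

φ(89) = 89 − 1 = 88 = 2^3 · 11.
An element g generates (Z/89Z)^× iff g^(88/q) ≢ 1 (mod 89) for each prime q ∈ {2, 11}.
87^44 ≡ 1 (mod 89)  [q = 2: ≡ 1 ✗]
87^8 ≡ 78 (mod 89)  [q = 11: ≢ 1 ✓]
87^44 ≡ 1 shows ord(87) | 44, strictly less than φ(89); not a primitive root.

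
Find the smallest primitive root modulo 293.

2

φ(293) = 293 − 1 = 292 = 2^2 · 73.
Test candidates g = 2, 3, … against the prime factors q ∈ {2, 73} of φ(293): g is a generator iff g^(292/q) ≢ 1 for every such q.
g = 2: 2^146 ≡ 292; 2^4 ≡ 16 — none is 1, so 2 is a primitive root.
So 2 is the smallest generator of (Z/293Z)^×.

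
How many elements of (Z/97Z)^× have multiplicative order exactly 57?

0

φ(97) = 97 − 1 = 96 = 2^5 · 3.
In a cyclic group of order 96, there are φ(d) elements of order d for each divisor d of 96, and zero for non-divisors.
Here 96 is not a multiple of 57, so there are no elements of order 57.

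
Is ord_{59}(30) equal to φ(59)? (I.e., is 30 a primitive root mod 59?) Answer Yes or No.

φ(59) = 59 − 1 = 58 = 2 · 29.
30 is a primitive root mod 59 iff 30^(φ(59)/q) ≢ 1 for every prime q | φ(59), i.e. q ∈ {2, 29}.
30^29 ≡ 58 (mod 59)  [q = 2: ≢ 1 ✓]
30^2 ≡ 15 (mod 59)  [q = 29: ≢ 1 ✓]
All checks pass, so 30 has order 58 and is a primitive root modulo 59.

Yes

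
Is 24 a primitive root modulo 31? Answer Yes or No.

φ(31) = 31 − 1 = 30 = 2 · 3 · 5.
Test 24^(30/q) mod 31 for each prime factor q of 30:
24^15 ≡ 30 (mod 31)  [q = 2: ≢ 1 ✓]
24^10 ≡ 25 (mod 31)  [q = 3: ≢ 1 ✓]
24^6 ≡ 4 (mod 31)  [q = 5: ≢ 1 ✓]
None equal 1, so ord_31(24) = 30: 24 is a primitive root.

Yes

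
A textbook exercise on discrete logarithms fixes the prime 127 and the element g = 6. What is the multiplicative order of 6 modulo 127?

126

By Lagrange's theorem, ord_127(6) divides φ(127) = 127 − 1 = 126 = 2 · 3^2 · 7.
Divisors of 126: 1, 2, 3, 6, 7, 9, 14, 18, 21, 42, 63, 126.
Check 6^d mod 127 for each divisor in increasing order:
6^1 ≡ 6
6^2 ≡ 36
6^3 ≡ 89
6^6 ≡ 47
6^7 ≡ 28
6^9 ≡ 119
6^14 ≡ 22
6^18 ≡ 64
6^21 ≡ 108
6^42 ≡ 107
6^63 ≡ 126
6^126 ≡ 1
The smallest such exponent is 126, so the order of 6 is 126.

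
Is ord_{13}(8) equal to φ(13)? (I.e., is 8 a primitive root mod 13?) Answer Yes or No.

No

φ(13) = 13 − 1 = 12 = 2^2 · 3.
It suffices to check that the order of 8 is not a proper divisor of 12: compute 8^(12/q) for q ∈ {2, 3}.
8^6 ≡ 12 (mod 13)  [q = 2: ≢ 1 ✓]
8^4 ≡ 1 (mod 13)  [q = 3: ≡ 1 ✗]
8^4 ≡ 1 shows ord(8) | 4, strictly less than φ(13); not a primitive root.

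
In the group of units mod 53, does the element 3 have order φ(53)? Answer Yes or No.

Yes

φ(53) = 53 − 1 = 52 = 2^2 · 13.
Test 3^(52/q) mod 53 for each prime factor q of 52:
3^26 ≡ 52 (mod 53)  [q = 2: ≢ 1 ✓]
3^4 ≡ 28 (mod 53)  [q = 13: ≢ 1 ✓]
All checks pass, so 3 has order 52 and is a primitive root modulo 53.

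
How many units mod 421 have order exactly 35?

φ(421) = 421 − 1 = 420 = 2^2 · 3 · 5 · 7.
Since (Z/421Z)^× is cyclic of order 420, the number of elements of order d is φ(d) when d | 420 and 0 otherwise.
35 = 5 · 7 divides 420, and φ(35) = 24.

24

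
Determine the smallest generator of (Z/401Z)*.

φ(401) = 401 − 1 = 400 = 2^4 · 5^2.
g is a primitive root iff g^(400/q) ≢ 1 (mod 401) for each prime q ∈ {2, 5}.
g = 2: 2^200 ≡ 1 — hits 1, so not a primitive root.
g = 3: 3^200 ≡ 400; 3^80 ≡ 72 — none is 1, so 3 is a primitive root.
So 3 is the smallest generator of (Z/401Z)^×.

3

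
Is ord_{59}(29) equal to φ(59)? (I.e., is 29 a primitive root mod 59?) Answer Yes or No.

φ(59) = 59 − 1 = 58 = 2 · 29.
An element g generates (Z/59Z)^× iff g^(58/q) ≢ 1 (mod 59) for each prime q ∈ {2, 29}.
29^29 ≡ 1 (mod 59)  [q = 2: ≡ 1 ✗]
29^2 ≡ 15 (mod 59)  [q = 29: ≢ 1 ✓]
The check at q = 2 fails, so 29 generates a proper subgroup.

No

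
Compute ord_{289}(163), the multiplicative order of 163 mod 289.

272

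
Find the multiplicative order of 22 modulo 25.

20

By Lagrange's theorem, ord_25(22) divides φ(25) = φ(5^2) = 5·(5−1) = 20 = 2^2 · 5.
Divisors of 20: 1, 2, 4, 5, 10, 20.
Compute 22^d (mod 25) for the divisors d until we hit 1:
22^1 ≡ 22 (mod 25)
22^2 ≡ 9 (mod 25)
22^4 ≡ 6 (mod 25)
22^5 ≡ 7 (mod 25)
22^10 ≡ 24 (mod 25)
22^20 ≡ 1 (mod 25) ✓
So ord_25(22) = 20.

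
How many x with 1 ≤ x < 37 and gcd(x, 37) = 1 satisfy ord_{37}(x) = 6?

φ(37) = 37 − 1 = 36 = 2^2 · 3^2.
Since (Z/37Z)^× is cyclic of order 36, the number of elements of order d is φ(d) when d | 36 and 0 otherwise.
6 = 2 · 3 divides 36, and φ(6) = 2.

2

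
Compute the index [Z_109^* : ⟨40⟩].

1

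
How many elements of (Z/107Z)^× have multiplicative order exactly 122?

0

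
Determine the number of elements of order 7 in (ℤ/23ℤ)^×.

0

φ(23) = 23 − 1 = 22 = 2 · 11.
Since (Z/23Z)^× is cyclic of order 22, the number of elements of order d is φ(d) when d | 22 and 0 otherwise.
7 does not divide 22, so no element of (Z/23Z)^× has order 7.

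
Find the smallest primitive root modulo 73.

5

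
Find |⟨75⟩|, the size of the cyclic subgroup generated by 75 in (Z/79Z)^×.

78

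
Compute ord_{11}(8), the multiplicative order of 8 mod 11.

ord(8) | φ(11) = 11 − 1 = 10 = 2 · 5.
Divisors of 10: 1, 2, 5, 10.
Check 8^d mod 11 for each divisor in increasing order:
8^1 ≡ 8
8^2 ≡ 9
8^5 ≡ 10
8^10 ≡ 1
So ord_11(8) = 10.

10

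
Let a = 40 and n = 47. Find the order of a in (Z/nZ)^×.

46

ord(40) | φ(47) = 47 − 1 = 46 = 2 · 23.
Divisors of 46: 1, 2, 23, 46.
Evaluate successive powers at the divisors of 46:
40^1 ≡ 40
40^2 ≡ 2
40^23 ≡ 46
40^46 ≡ 1
Therefore the multiplicative order of 40 modulo 47 is 46.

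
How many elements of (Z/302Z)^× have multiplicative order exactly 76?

φ(302) = φ(2)·φ(151) = 1·150 = 150 = 2 · 3 · 5^2.
Since (Z/302Z)^× is cyclic of order 150, the number of elements of order d is φ(d) when d | 150 and 0 otherwise.
Since 76 ∤ 150, the count is 0.

0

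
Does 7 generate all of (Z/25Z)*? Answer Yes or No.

No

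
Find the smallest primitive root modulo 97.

5

φ(97) = 97 − 1 = 96 = 2^5 · 3.
g is a primitive root iff g^(96/q) ≢ 1 (mod 97) for each prime q ∈ {2, 3}.
g = 2: 2^48 ≡ 1 — hits 1, so not a primitive root.
g = 3: 3^48 ≡ 1 — hits 1, so not a primitive root.
g = 4: 4^48 ≡ 1 — hits 1, so not a primitive root.
g = 5: 5^48 ≡ 96; 5^32 ≡ 35 — none is 1, so 5 is a primitive root.
Hence the least primitive root of 97 is 5.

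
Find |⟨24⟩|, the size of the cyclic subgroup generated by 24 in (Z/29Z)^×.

ord(24) | φ(29) = 29 − 1 = 28 = 2^2 · 7.
Divisors of 28: 1, 2, 4, 7, 14, 28.
Compute 24^d (mod 29) for the divisors d until we hit 1:
24^1 ≡ 24
24^2 ≡ 25
24^4 ≡ 16
24^7 ≡ 1
So ord_29(24) = 7.

7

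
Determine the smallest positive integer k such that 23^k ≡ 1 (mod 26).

6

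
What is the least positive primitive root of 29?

φ(29) = 29 − 1 = 28 = 2^2 · 7.
g is a primitive root iff g^(28/q) ≢ 1 (mod 29) for each prime q ∈ {2, 7}.
g = 2: 2^14 ≡ 28; 2^4 ≡ 16 — none is 1, so 2 is a primitive root.
So 2 is the smallest generator of (Z/29Z)^×.

2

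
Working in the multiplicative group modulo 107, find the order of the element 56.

53

By Lagrange's theorem, ord_107(56) divides φ(107) = 107 − 1 = 106 = 2 · 53.
Divisors of 106: 1, 2, 53, 106.
Test each divisor d:
56^1 ≡ 56
56^2 ≡ 33
56^53 ≡ 1
The smallest such exponent is 53, so the order of 56 is 53.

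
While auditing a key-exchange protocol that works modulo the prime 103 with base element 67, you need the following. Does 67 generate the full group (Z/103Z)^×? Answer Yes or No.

Yes

φ(103) = 103 − 1 = 102 = 2 · 3 · 17.
67 is a primitive root mod 103 iff 67^(φ(103)/q) ≢ 1 for every prime q | φ(103), i.e. q ∈ {2, 3, 17}.
67^51 ≡ 102 (mod 103)  [q = 2: ≢ 1 ✓]
67^34 ≡ 56 (mod 103)  [q = 3: ≢ 1 ✓]
67^6 ≡ 9 (mod 103)  [q = 17: ≢ 1 ✓]
Every test exponent gives a nontrivial residue, hence 67 generates the full group.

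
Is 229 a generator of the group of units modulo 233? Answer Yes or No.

No

φ(233) = 233 − 1 = 232 = 2^3 · 29.
229 is a primitive root mod 233 iff 229^(φ(233)/q) ≢ 1 for every prime q | φ(233), i.e. q ∈ {2, 29}.
229^116 ≡ 1 (mod 233)  [q = 2: ≡ 1 ✗]
229^8 ≡ 63 (mod 233)  [q = 29: ≢ 1 ✓]
Since 229^116 ≡ 1, the order of 229 divides 116 < 232, so 229 is not a primitive root.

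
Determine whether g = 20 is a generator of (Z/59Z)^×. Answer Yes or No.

φ(59) = 59 − 1 = 58 = 2 · 29.
An element g generates (Z/59Z)^× iff g^(58/q) ≢ 1 (mod 59) for each prime q ∈ {2, 29}.
20^29 ≡ 1 (mod 59)  [q = 2: ≡ 1 ✗]
20^2 ≡ 46 (mod 59)  [q = 29: ≢ 1 ✓]
The check at q = 2 fails, so 20 generates a proper subgroup.

No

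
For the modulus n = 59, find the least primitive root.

2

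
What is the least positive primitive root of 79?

3

φ(79) = 79 − 1 = 78 = 2 · 3 · 13.
g is a primitive root iff g^(78/q) ≢ 1 (mod 79) for each prime q ∈ {2, 3, 13}.
g = 2: 2^39 ≡ 1 — hits 1, so not a primitive root.
g = 3: 3^39 ≡ 78; 3^26 ≡ 23; 3^6 ≡ 18 — none is 1, so 3 is a primitive root.
Hence the least primitive root of 79 is 3.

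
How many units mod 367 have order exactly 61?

φ(367) = 367 − 1 = 366 = 2 · 3 · 61.
In a cyclic group of order 366, there are φ(d) elements of order d for each divisor d of 366, and zero for non-divisors.
61 | 366, and φ(61) = 61 − 1 = 60.

60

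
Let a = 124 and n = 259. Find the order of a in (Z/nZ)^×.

The order of 124 must divide φ(259) = φ(7·37) = (7−1)·(37−1) = 6·36 = 216 = 2^3 · 3^3.
Divisors of 216: 1, 2, 3, 4, 6, 8, 9, 12, 18, 24, 27, 36, 54, 72, 108, 216.
Test each divisor d:
124^1 ≡ 124 (mod 259)
124^2 ≡ 95 (mod 259)
124^3 ≡ 125 (mod 259)
124^4 ≡ 219 (mod 259)
124^6 ≡ 85 (mod 259)
124^8 ≡ 46 (mod 259)
124^9 ≡ 6 (mod 259)
124^12 ≡ 232 (mod 259)
124^18 ≡ 36 (mod 259)
124^24 ≡ 211 (mod 259)
124^27 ≡ 216 (mod 259)
124^36 ≡ 1 (mod 259) ✓
Hence ord(124) = 36.

36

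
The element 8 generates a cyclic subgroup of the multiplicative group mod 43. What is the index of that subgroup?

ord(8) | φ(43) = 43 − 1 = 42 = 2 · 3 · 7.
Divisors of 42: 1, 2, 3, 6, 7, 14, 21, 42.
Compute 8^d (mod 43) for the divisors d until we hit 1:
8^1 ≡ 8
8^2 ≡ 21
8^3 ≡ 39
8^6 ≡ 16
8^7 ≡ 42
8^14 ≡ 1
So ord_43(8) = 14, hence |⟨8⟩| = 14.
The index is φ(43) / ord(8) = 42 / 14 = 3.

3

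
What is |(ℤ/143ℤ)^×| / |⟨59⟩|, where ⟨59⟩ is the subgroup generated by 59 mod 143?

The order of 59 must divide φ(143) = φ(11·13) = (11−1)·(13−1) = 10·12 = 120 = 2^3 · 3 · 5.
Divisors of 120: 1, 2, 3, 4, 5, 6, 8, 10, 12, 15, 20, 24, 30, 40, 60, 120.
Compute 59^d (mod 143) for the divisors d until we hit 1:
59^1 ≡ 59 (mod 143)
59^2 ≡ 49 (mod 143)
59^3 ≡ 31 (mod 143)
59^4 ≡ 113 (mod 143)
59^5 ≡ 89 (mod 143)
59^6 ≡ 103 (mod 143)
59^8 ≡ 42 (mod 143)
59^10 ≡ 56 (mod 143)
59^12 ≡ 27 (mod 143)
59^15 ≡ 122 (mod 143)
59^20 ≡ 133 (mod 143)
59^24 ≡ 14 (mod 143)
59^30 ≡ 12 (mod 143)
59^40 ≡ 100 (mod 143)
59^60 ≡ 1 (mod 143) ✓
The order of 59 is 60, so the subgroup it generates has 60 elements.
[(Z/143Z)^× : ⟨59⟩] = 120/60 = 2.

2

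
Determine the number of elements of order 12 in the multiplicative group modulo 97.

4

φ(97) = 97 − 1 = 96 = 2^5 · 3.
(Z/97Z)^× is cyclic (|G| = 96); a cyclic group of order m has exactly φ(d) elements of each order d | m, and none otherwise.
12 = 2^2 · 3 divides 96, and φ(12) = 4.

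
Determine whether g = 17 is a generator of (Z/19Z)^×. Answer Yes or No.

No

φ(19) = 19 − 1 = 18 = 2 · 3^2.
It suffices to check that the order of 17 is not a proper divisor of 18: compute 17^(18/q) for q ∈ {2, 3}.
17^9 ≡ 1 (mod 19)  [q = 2: ≡ 1 ✗]
17^6 ≡ 7 (mod 19)  [q = 3: ≢ 1 ✓]
Since 17^9 ≡ 1, the order of 17 divides 9 < 18, so 17 is not a primitive root.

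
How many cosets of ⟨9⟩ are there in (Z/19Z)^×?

2

The order of 9 must divide φ(19) = 19 − 1 = 18 = 2 · 3^2.
Divisors of 18: 1, 2, 3, 6, 9, 18.
Compute 9^d (mod 19) for the divisors d until we hit 1:
9^1 ≡ 9 (mod 19)
9^2 ≡ 5 (mod 19)
9^3 ≡ 7 (mod 19)
9^6 ≡ 11 (mod 19)
9^9 ≡ 1 (mod 19) ✓
So ord_19(9) = 9, hence |⟨9⟩| = 9.
The index is φ(19) / ord(9) = 18 / 9 = 2.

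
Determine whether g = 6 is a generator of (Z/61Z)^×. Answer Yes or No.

Yes

φ(61) = 61 − 1 = 60 = 2^2 · 3 · 5.
It suffices to check that the order of 6 is not a proper divisor of 60: compute 6^(60/q) for q ∈ {2, 3, 5}.
6^30 ≡ 60 (mod 61)  [q = 2: ≢ 1 ✓]
6^20 ≡ 47 (mod 61)  [q = 3: ≢ 1 ✓]
6^12 ≡ 20 (mod 61)  [q = 5: ≢ 1 ✓]
All checks pass, so 6 has order 60 and is a primitive root modulo 61.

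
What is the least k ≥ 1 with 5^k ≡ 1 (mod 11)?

5

Since 5 ∈ (Z/11Z)^×, its order divides φ(11) = 11 − 1 = 10 = 2 · 5.
Divisors of 10: 1, 2, 5, 10.
Test each divisor d:
5^1 ≡ 5
5^2 ≡ 3
5^5 ≡ 1
So ord_11(5) = 5.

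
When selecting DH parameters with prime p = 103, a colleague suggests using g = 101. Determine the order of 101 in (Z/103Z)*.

102

By Lagrange's theorem, ord_103(101) divides φ(103) = 103 − 1 = 102 = 2 · 3 · 17.
Divisors of 102: 1, 2, 3, 6, 17, 34, 51, 102.
Check 101^d mod 103 for each divisor in increasing order:
101^1 ≡ 101 (mod 103)
101^2 ≡ 4 (mod 103)
101^3 ≡ 95 (mod 103)
101^6 ≡ 64 (mod 103)
101^17 ≡ 47 (mod 103)
101^34 ≡ 46 (mod 103)
101^51 ≡ 102 (mod 103)
101^102 ≡ 1 (mod 103) ✓
Therefore the multiplicative order of 101 modulo 103 is 102.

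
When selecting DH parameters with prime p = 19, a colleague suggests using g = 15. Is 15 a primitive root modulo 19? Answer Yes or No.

φ(19) = 19 − 1 = 18 = 2 · 3^2.
An element g generates (Z/19Z)^× iff g^(18/q) ≢ 1 (mod 19) for each prime q ∈ {2, 3}.
15^9 ≡ 18 (mod 19)  [q = 2: ≢ 1 ✓]
15^6 ≡ 11 (mod 19)  [q = 3: ≢ 1 ✓]
All checks pass, so 15 has order 18 and is a primitive root modulo 19.

Yes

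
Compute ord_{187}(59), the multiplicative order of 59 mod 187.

Since 59 ∈ (Z/187Z)^×, its order divides φ(187) = φ(11·17) = (11−1)·(17−1) = 10·16 = 160 = 2^5 · 5.
Divisors of 160: 1, 2, 4, 5, 8, 10, 16, 20, 32, 40, 80, 160.
Check 59^d mod 187 for each divisor in increasing order:
59^1 ≡ 59
59^2 ≡ 115
59^4 ≡ 135
59^5 ≡ 111
59^8 ≡ 86
59^10 ≡ 166
59^16 ≡ 103
59^20 ≡ 67
59^32 ≡ 137
59^40 ≡ 1
So ord_187(59) = 40.

40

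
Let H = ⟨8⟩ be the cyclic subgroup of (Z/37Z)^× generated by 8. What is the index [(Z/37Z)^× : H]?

3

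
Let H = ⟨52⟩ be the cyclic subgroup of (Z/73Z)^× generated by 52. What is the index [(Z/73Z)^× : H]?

ord(52) | φ(73) = 73 − 1 = 72 = 2^3 · 3^2.
Divisors of 72: 1, 2, 3, 4, 6, 8, 9, 12, 18, 24, 36, 72.
Compute 52^d (mod 73) for the divisors d until we hit 1:
52^1 ≡ 52 (mod 73)
52^2 ≡ 3 (mod 73)
52^3 ≡ 10 (mod 73)
52^4 ≡ 9 (mod 73)
52^6 ≡ 27 (mod 73)
52^8 ≡ 8 (mod 73)
52^9 ≡ 51 (mod 73)
52^12 ≡ 72 (mod 73)
52^18 ≡ 46 (mod 73)
52^24 ≡ 1 (mod 73) ✓
So ord_73(52) = 24, hence |⟨52⟩| = 24.
Index = |(Z/73Z)^×| / |⟨52⟩| = 72 / 24 = 3.

3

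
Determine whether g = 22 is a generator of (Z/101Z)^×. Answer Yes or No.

φ(101) = 101 − 1 = 100 = 2^2 · 5^2.
22 is a primitive root mod 101 iff 22^(φ(101)/q) ≢ 1 for every prime q | φ(101), i.e. q ∈ {2, 5}.
22^50 ≡ 1 (mod 101)  [q = 2: ≡ 1 ✗]
22^20 ≡ 84 (mod 101)  [q = 5: ≢ 1 ✓]
The check at q = 2 fails, so 22 generates a proper subgroup.

No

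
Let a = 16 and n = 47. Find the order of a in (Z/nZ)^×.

The order of 16 must divide φ(47) = 47 − 1 = 46 = 2 · 23.
Divisors of 46: 1, 2, 23, 46.
Check 16^d mod 47 for each divisor in increasing order:
16^1 ≡ 16
16^2 ≡ 21
16^23 ≡ 1
Hence ord(16) = 23.

23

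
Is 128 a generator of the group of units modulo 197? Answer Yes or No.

φ(197) = 197 − 1 = 196 = 2^2 · 7^2.
128 is a primitive root mod 197 iff 128^(φ(197)/q) ≢ 1 for every prime q | φ(197), i.e. q ∈ {2, 7}.
128^98 ≡ 196 (mod 197)  [q = 2: ≢ 1 ✓]
128^28 ≡ 1 (mod 197)  [q = 7: ≡ 1 ✗]
Since 128^28 ≡ 1, the order of 128 divides 28 < 196, so 128 is not a primitive root.

No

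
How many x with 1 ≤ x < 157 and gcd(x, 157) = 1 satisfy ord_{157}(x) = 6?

φ(157) = 157 − 1 = 156 = 2^2 · 3 · 13.
Since (Z/157Z)^× is cyclic of order 156, the number of elements of order d is φ(d) when d | 156 and 0 otherwise.
6 = 2 · 3 divides 156, and φ(6) = 2.

2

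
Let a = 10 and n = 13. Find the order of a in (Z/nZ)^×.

By Lagrange's theorem, ord_13(10) divides φ(13) = 13 − 1 = 12 = 2^2 · 3.
Divisors of 12: 1, 2, 3, 4, 6, 12.
Check 10^d mod 13 for each divisor in increasing order:
10^1 ≡ 10
10^2 ≡ 9
10^3 ≡ 12
10^4 ≡ 3
10^6 ≡ 1
Therefore the multiplicative order of 10 modulo 13 is 6.

6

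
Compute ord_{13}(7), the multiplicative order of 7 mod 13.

The order of 7 must divide φ(13) = 13 − 1 = 12 = 2^2 · 3.
Divisors of 12: 1, 2, 3, 4, 6, 12.
Evaluate successive powers at the divisors of 12:
7^1 ≡ 7 (mod 13)
7^2 ≡ 10 (mod 13)
7^3 ≡ 5 (mod 13)
7^4 ≡ 9 (mod 13)
7^6 ≡ 12 (mod 13)
7^12 ≡ 1 (mod 13) ✓
The smallest such exponent is 12, so the order of 7 is 12.

12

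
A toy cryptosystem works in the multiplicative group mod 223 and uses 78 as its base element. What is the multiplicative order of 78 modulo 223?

By Lagrange's theorem, ord_223(78) divides φ(223) = 223 − 1 = 222 = 2 · 3 · 37.
Divisors of 222: 1, 2, 3, 6, 37, 74, 111, 222.
Evaluate successive powers at the divisors of 222:
78^1 ≡ 78
78^2 ≡ 63
78^3 ≡ 8
78^6 ≡ 64
78^37 ≡ 39
78^74 ≡ 183
78^111 ≡ 1
Hence ord(78) = 111.

111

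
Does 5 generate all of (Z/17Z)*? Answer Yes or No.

φ(17) = 17 − 1 = 16 = 2^4.
An element g generates (Z/17Z)^× iff g^(16/q) ≢ 1 (mod 17) for each prime q ∈ {2}.
5^8 ≡ 16 (mod 17)  [q = 2: ≢ 1 ✓]
None equal 1, so ord_17(5) = 16: 5 is a primitive root.

Yes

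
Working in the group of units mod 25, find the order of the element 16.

5

ord(16) | φ(25) = φ(5^2) = 5·(5−1) = 20 = 2^2 · 5.
Divisors of 20: 1, 2, 4, 5, 10, 20.
Compute 16^d (mod 25) for the divisors d until we hit 1:
16^1 ≡ 16 (mod 25)
16^2 ≡ 6 (mod 25)
16^4 ≡ 11 (mod 25)
16^5 ≡ 1 (mod 25) ✓
Therefore the multiplicative order of 16 modulo 25 is 5.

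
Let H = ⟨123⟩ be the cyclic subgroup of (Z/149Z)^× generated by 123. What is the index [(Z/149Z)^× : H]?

4

Since 123 ∈ (Z/149Z)^×, its order divides φ(149) = 149 − 1 = 148 = 2^2 · 37.
Divisors of 148: 1, 2, 4, 37, 74, 148.
Check 123^d mod 149 for each divisor in increasing order:
123^1 ≡ 123
123^2 ≡ 80
123^4 ≡ 142
123^37 ≡ 1
Thus |⟨123⟩| = ord(123) = 37.
[(Z/149Z)^× : ⟨123⟩] = 148/37 = 4.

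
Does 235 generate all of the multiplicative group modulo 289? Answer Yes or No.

φ(289) = φ(17^2) = 17·(17−1) = 272 = 2^4 · 17.
An element g generates (Z/289Z)^× iff g^(272/q) ≢ 1 (mod 289) for each prime q ∈ {2, 17}.
235^136 ≡ 288 (mod 289)  [q = 2: ≢ 1 ✓]
235^16 ≡ 154 (mod 289)  [q = 17: ≢ 1 ✓]
Every test exponent gives a nontrivial residue, hence 235 generates the full group.

Yes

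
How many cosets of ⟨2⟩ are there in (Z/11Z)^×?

1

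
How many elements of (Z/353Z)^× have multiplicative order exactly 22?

φ(353) = 353 − 1 = 352 = 2^5 · 11.
In a cyclic group of order 352, there are φ(d) elements of order d for each divisor d of 352, and zero for non-divisors.
22 = 2 · 11 divides 352, and φ(22) = 10.

10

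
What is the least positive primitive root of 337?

10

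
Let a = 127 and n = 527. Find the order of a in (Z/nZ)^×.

By Lagrange's theorem, ord_527(127) divides φ(527) = φ(17·31) = (17−1)·(31−1) = 16·30 = 480 = 2^5 · 3 · 5.
Divisors of 480: 1, 2, 3, 4, 5, 6, 8, 10, 12, 15, 16, 20, 24, 30, 32, 40, 48, 60, 80, 96, 120, 160, 240, 480.
Check 127^d mod 527 for each divisor in increasing order:
127^1 ≡ 127
127^2 ≡ 319
127^3 ≡ 461
127^4 ≡ 50
127^5 ≡ 26
127^6 ≡ 140
127^8 ≡ 392
127^10 ≡ 149
127^12 ≡ 101
127^15 ≡ 185
127^16 ≡ 307
127^20 ≡ 67
127^24 ≡ 188
127^30 ≡ 497
127^32 ≡ 443
127^40 ≡ 273
127^48 ≡ 35
127^60 ≡ 373
127^80 ≡ 222
127^96 ≡ 171
127^120 ≡ 1
The smallest such exponent is 120, so the order of 127 is 120.

120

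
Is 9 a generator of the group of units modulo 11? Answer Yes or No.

No

φ(11) = 11 − 1 = 10 = 2 · 5.
An element g generates (Z/11Z)^× iff g^(10/q) ≢ 1 (mod 11) for each prime q ∈ {2, 5}.
9^5 ≡ 1 (mod 11)  [q = 2: ≡ 1 ✗]
9^2 ≡ 4 (mod 11)  [q = 5: ≢ 1 ✓]
The check at q = 2 fails, so 9 generates a proper subgroup.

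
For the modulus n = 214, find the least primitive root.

φ(214) = φ(2)·φ(107) = 1·106 = 106 = 2 · 53.
g is a primitive root iff g^(106/q) ≢ 1 (mod 214) for each prime q ∈ {2, 53}.
g = 2: gcd(2, 214) = 2 > 1, not a unit — skip.
g = 3: 3^53 ≡ 1 — hits 1, so not a primitive root.
g = 4: gcd(4, 214) = 2 > 1, not a unit — skip.
g = 5: 5^53 ≡ 213; 5^2 ≡ 25 — none is 1, so 5 is a primitive root.
Hence the least primitive root of 214 is 5.

5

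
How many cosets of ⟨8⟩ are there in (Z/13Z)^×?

3

By Lagrange's theorem, ord_13(8) divides φ(13) = 13 − 1 = 12 = 2^2 · 3.
Divisors of 12: 1, 2, 3, 4, 6, 12.
Check 8^d mod 13 for each divisor in increasing order:
8^1 ≡ 8
8^2 ≡ 12
8^3 ≡ 5
8^4 ≡ 1
So ord_13(8) = 4, hence |⟨8⟩| = 4.
The index is φ(13) / ord(8) = 12 / 4 = 3.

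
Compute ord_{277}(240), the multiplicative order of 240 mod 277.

By Lagrange's theorem, ord_277(240) divides φ(277) = 277 − 1 = 276 = 2^2 · 3 · 23.
Divisors of 276: 1, 2, 3, 4, 6, 12, 23, 46, 69, 92, 138, 276.
Evaluate successive powers at the divisors of 276:
240^1 ≡ 240 (mod 277)
240^2 ≡ 261 (mod 277)
240^3 ≡ 38 (mod 277)
240^4 ≡ 256 (mod 277)
240^6 ≡ 59 (mod 277)
240^12 ≡ 157 (mod 277)
240^23 ≡ 60 (mod 277)
240^46 ≡ 276 (mod 277)
240^69 ≡ 217 (mod 277)
240^92 ≡ 1 (mod 277) ✓
The smallest such exponent is 92, so the order of 240 is 92.

92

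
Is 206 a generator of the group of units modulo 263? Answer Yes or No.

φ(263) = 263 − 1 = 262 = 2 · 131.
206 is a primitive root mod 263 iff 206^(φ(263)/q) ≢ 1 for every prime q | φ(263), i.e. q ∈ {2, 131}.
206^131 ≡ 1 (mod 263)  [q = 2: ≡ 1 ✗]
206^2 ≡ 93 (mod 263)  [q = 131: ≢ 1 ✓]
206^131 ≡ 1 shows ord(206) | 131, strictly less than φ(263); not a primitive root.

No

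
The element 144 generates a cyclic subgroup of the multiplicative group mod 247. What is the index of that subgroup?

Since 144 ∈ (Z/247Z)^×, its order divides φ(247) = φ(13·19) = (13−1)·(19−1) = 12·18 = 216 = 2^3 · 3^3.
Divisors of 216: 1, 2, 3, 4, 6, 8, 9, 12, 18, 24, 27, 36, 54, 72, 108, 216.
Evaluate successive powers at the divisors of 216:
144^1 ≡ 144 (mod 247)
144^2 ≡ 235 (mod 247)
144^3 ≡ 1 (mod 247) ✓
Thus |⟨144⟩| = ord(144) = 3.
Index = |(Z/247Z)^×| / |⟨144⟩| = 216 / 3 = 72.

72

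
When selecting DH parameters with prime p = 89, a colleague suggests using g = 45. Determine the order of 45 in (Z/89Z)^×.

The order of 45 must divide φ(89) = 89 − 1 = 88 = 2^3 · 11.
Divisors of 88: 1, 2, 4, 8, 11, 22, 44, 88.
Evaluate successive powers at the divisors of 88:
45^1 ≡ 45 (mod 89)
45^2 ≡ 67 (mod 89)
45^4 ≡ 39 (mod 89)
45^8 ≡ 8 (mod 89)
45^11 ≡ 1 (mod 89) ✓
So ord_89(45) = 11.

11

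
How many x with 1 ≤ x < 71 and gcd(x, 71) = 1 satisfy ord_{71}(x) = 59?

φ(71) = 71 − 1 = 70 = 2 · 5 · 7.
In a cyclic group of order 70, there are φ(d) elements of order d for each divisor d of 70, and zero for non-divisors.
Since 59 ∤ 70, the count is 0.

0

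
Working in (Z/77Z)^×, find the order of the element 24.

By Lagrange's theorem, ord_77(24) divides φ(77) = φ(7·11) = (7−1)·(11−1) = 6·10 = 60 = 2^2 · 3 · 5.
Divisors of 60: 1, 2, 3, 4, 5, 6, 10, 12, 15, 20, 30, 60.
Evaluate successive powers at the divisors of 60:
24^1 ≡ 24 (mod 77)
24^2 ≡ 37 (mod 77)
24^3 ≡ 41 (mod 77)
24^4 ≡ 60 (mod 77)
24^5 ≡ 54 (mod 77)
24^6 ≡ 64 (mod 77)
24^10 ≡ 67 (mod 77)
24^12 ≡ 15 (mod 77)
24^15 ≡ 76 (mod 77)
24^20 ≡ 23 (mod 77)
24^30 ≡ 1 (mod 77) ✓
So ord_77(24) = 30.

30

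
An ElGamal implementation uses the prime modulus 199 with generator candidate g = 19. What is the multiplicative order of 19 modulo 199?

18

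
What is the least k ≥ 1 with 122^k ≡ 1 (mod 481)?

ord(122) | φ(481) = φ(13·37) = (13−1)·(37−1) = 12·36 = 432 = 2^4 · 3^3.
Divisors of 432: 1, 2, 3, 4, 6, 8, 9, 12, 16, 18, 24, 27, 36, 48, 54, 72, 108, 144, 216, 432.
Evaluate successive powers at the divisors of 432:
122^1 ≡ 122
122^2 ≡ 454
122^3 ≡ 73
122^4 ≡ 248
122^6 ≡ 38
122^8 ≡ 417
122^9 ≡ 369
122^12 ≡ 1
So ord_481(122) = 12.

12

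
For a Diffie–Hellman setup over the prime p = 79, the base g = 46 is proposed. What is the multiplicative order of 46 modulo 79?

13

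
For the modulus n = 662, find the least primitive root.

φ(662) = φ(2)·φ(331) = 1·330 = 330 = 2 · 3 · 5 · 11.
Test candidates g = 2, 3, … against the prime factors q ∈ {2, 3, 5, 11} of φ(662): g is a generator iff g^(330/q) ≢ 1 for every such q.
g = 2: gcd(2, 662) = 2 > 1, not a unit — skip.
g = 3: 3^165 ≡ 661; 3^110 ≡ 299; 3^66 ≡ 395; 3^30 ≡ 601 — none is 1, so 3 is a primitive root.
The smallest primitive root modulo 662 is 3.

3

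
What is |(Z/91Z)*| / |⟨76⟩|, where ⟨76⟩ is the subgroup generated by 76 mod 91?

6

By Lagrange's theorem, ord_91(76) divides φ(91) = φ(7·13) = (7−1)·(13−1) = 6·12 = 72 = 2^3 · 3^2.
Divisors of 72: 1, 2, 3, 4, 6, 8, 9, 12, 18, 24, 36, 72.
Evaluate successive powers at the divisors of 72:
76^1 ≡ 76 (mod 91)
76^2 ≡ 43 (mod 91)
76^3 ≡ 83 (mod 91)
76^4 ≡ 29 (mod 91)
76^6 ≡ 64 (mod 91)
76^8 ≡ 22 (mod 91)
76^9 ≡ 34 (mod 91)
76^12 ≡ 1 (mod 91) ✓
So ord_91(76) = 12, hence |⟨76⟩| = 12.
The index is φ(91) / ord(76) = 72 / 12 = 6.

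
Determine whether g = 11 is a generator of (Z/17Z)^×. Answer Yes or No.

Yes

φ(17) = 17 − 1 = 16 = 2^4.
Test 11^(16/q) mod 17 for each prime factor q of 16:
11^8 ≡ 16 (mod 17)  [q = 2: ≢ 1 ✓]
Every test exponent gives a nontrivial residue, hence 11 generates the full group.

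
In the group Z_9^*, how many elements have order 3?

2

φ(9) = φ(3^2) = 3·(3−1) = 6 = 2 · 3.
Since (Z/9Z)^× is cyclic of order 6, the number of elements of order d is φ(d) when d | 6 and 0 otherwise.
3 | 6, and φ(3) = 3 − 1 = 2.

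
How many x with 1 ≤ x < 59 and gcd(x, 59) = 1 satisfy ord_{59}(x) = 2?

φ(59) = 59 − 1 = 58 = 2 · 29.
(Z/59Z)^× is cyclic (|G| = 58); a cyclic group of order m has exactly φ(d) elements of each order d | m, and none otherwise.
2 | 58, and φ(2) = 2 − 1 = 1.

1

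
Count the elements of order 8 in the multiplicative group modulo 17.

φ(17) = 17 − 1 = 16 = 2^4.
In a cyclic group of order 16, there are φ(d) elements of order d for each divisor d of 16, and zero for non-divisors.
8 = 2^3 divides 16, and φ(8) = 4.

4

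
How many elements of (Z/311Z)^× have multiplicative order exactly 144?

0

φ(311) = 311 − 1 = 310 = 2 · 5 · 31.
(Z/311Z)^× is cyclic (|G| = 310); a cyclic group of order m has exactly φ(d) elements of each order d | m, and none otherwise.
144 does not divide 310, so no element of (Z/311Z)^× has order 144.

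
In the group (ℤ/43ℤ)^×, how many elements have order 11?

φ(43) = 43 − 1 = 42 = 2 · 3 · 7.
In a cyclic group of order 42, there are φ(d) elements of order d for each divisor d of 42, and zero for non-divisors.
Since 11 ∤ 42, the count is 0.

0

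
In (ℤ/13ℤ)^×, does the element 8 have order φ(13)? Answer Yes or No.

No

φ(13) = 13 − 1 = 12 = 2^2 · 3.
Test 8^(12/q) mod 13 for each prime factor q of 12:
8^6 ≡ 12 (mod 13)  [q = 2: ≢ 1 ✓]
8^4 ≡ 1 (mod 13)  [q = 3: ≡ 1 ✗]
8^4 ≡ 1 shows ord(8) | 4, strictly less than φ(13); not a primitive root.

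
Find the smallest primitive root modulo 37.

2

φ(37) = 37 − 1 = 36 = 2^2 · 3^2.
Test candidates g = 2, 3, … against the prime factors q ∈ {2, 3} of φ(37): g is a generator iff g^(36/q) ≢ 1 for every such q.
g = 2: 2^18 ≡ 36; 2^12 ≡ 26 — none is 1, so 2 is a primitive root.
The smallest primitive root modulo 37 is 2.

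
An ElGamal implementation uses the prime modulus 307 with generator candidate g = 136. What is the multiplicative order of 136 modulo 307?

By Lagrange's theorem, ord_307(136) divides φ(307) = 307 − 1 = 306 = 2 · 3^2 · 17.
Divisors of 306: 1, 2, 3, 6, 9, 17, 18, 34, 51, 102, 153, 306.
Check 136^d mod 307 for each divisor in increasing order:
136^1 ≡ 136 (mod 307)
136^2 ≡ 76 (mod 307)
136^3 ≡ 205 (mod 307)
136^6 ≡ 273 (mod 307)
136^9 ≡ 91 (mod 307)
136^17 ≡ 18 (mod 307)
136^18 ≡ 299 (mod 307)
136^34 ≡ 17 (mod 307)
136^51 ≡ 306 (mod 307)
136^102 ≡ 1 (mod 307) ✓
So ord_307(136) = 102.

102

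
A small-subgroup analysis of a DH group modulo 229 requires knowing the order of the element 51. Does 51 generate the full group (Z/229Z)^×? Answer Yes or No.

φ(229) = 229 − 1 = 228 = 2^2 · 3 · 19.
It suffices to check that the order of 51 is not a proper divisor of 228: compute 51^(228/q) for q ∈ {2, 3, 19}.
51^114 ≡ 1 (mod 229)  [q = 2: ≡ 1 ✗]
51^76 ≡ 134 (mod 229)  [q = 3: ≢ 1 ✓]
51^12 ≡ 203 (mod 229)  [q = 19: ≢ 1 ✓]
The check at q = 2 fails, so 51 generates a proper subgroup.

No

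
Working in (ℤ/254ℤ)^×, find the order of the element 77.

42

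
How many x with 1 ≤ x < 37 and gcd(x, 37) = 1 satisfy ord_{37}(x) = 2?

1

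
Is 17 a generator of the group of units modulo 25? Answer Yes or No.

Yes

φ(25) = φ(5^2) = 5·(5−1) = 20 = 2^2 · 5.
It suffices to check that the order of 17 is not a proper divisor of 20: compute 17^(20/q) for q ∈ {2, 5}.
17^10 ≡ 24 (mod 25)  [q = 2: ≢ 1 ✓]
17^4 ≡ 21 (mod 25)  [q = 5: ≢ 1 ✓]
All checks pass, so 17 has order 20 and is a primitive root modulo 25.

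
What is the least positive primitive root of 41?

6

φ(41) = 41 − 1 = 40 = 2^3 · 5.
g is a primitive root iff g^(40/q) ≢ 1 (mod 41) for each prime q ∈ {2, 5}.
g = 2: 2^20 ≡ 1 — hits 1, so not a primitive root.
g = 3: 3^20 ≡ 40; 3^8 ≡ 1 — hits 1, so not a primitive root.
g = 4: 4^20 ≡ 1 — hits 1, so not a primitive root.
g = 5: 5^20 ≡ 1 — hits 1, so not a primitive root.
g = 6: 6^20 ≡ 40; 6^8 ≡ 10 — none is 1, so 6 is a primitive root.
The smallest primitive root modulo 41 is 6.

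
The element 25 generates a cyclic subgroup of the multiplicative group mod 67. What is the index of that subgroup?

6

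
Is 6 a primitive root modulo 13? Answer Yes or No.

Yes

φ(13) = 13 − 1 = 12 = 2^2 · 3.
It suffices to check that the order of 6 is not a proper divisor of 12: compute 6^(12/q) for q ∈ {2, 3}.
6^6 ≡ 12 (mod 13)  [q = 2: ≢ 1 ✓]
6^4 ≡ 9 (mod 13)  [q = 3: ≢ 1 ✓]
Every test exponent gives a nontrivial residue, hence 6 generates the full group.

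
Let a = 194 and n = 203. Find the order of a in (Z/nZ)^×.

The order of 194 must divide φ(203) = φ(7·29) = (7−1)·(29−1) = 6·28 = 168 = 2^3 · 3 · 7.
Divisors of 168: 1, 2, 3, 4, 6, 7, 8, 12, 14, 21, 24, 28, 42, 56, 84, 168.
Check 194^d mod 203 for each divisor in increasing order:
194^1 ≡ 194 (mod 203)
194^2 ≡ 81 (mod 203)
194^3 ≡ 83 (mod 203)
194^4 ≡ 65 (mod 203)
194^6 ≡ 190 (mod 203)
194^7 ≡ 117 (mod 203)
194^8 ≡ 165 (mod 203)
194^12 ≡ 169 (mod 203)
194^14 ≡ 88 (mod 203)
194^21 ≡ 146 (mod 203)
194^24 ≡ 141 (mod 203)
194^28 ≡ 30 (mod 203)
194^42 ≡ 1 (mod 203) ✓
Therefore the multiplicative order of 194 modulo 203 is 42.

42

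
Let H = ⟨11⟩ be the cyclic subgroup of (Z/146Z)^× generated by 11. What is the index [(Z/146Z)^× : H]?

1

Since 11 ∈ (Z/146Z)^×, its order divides φ(146) = φ(2)·φ(73) = 1·72 = 72 = 2^3 · 3^2.
Divisors of 72: 1, 2, 3, 4, 6, 8, 9, 12, 18, 24, 36, 72.
Test each divisor d:
11^1 ≡ 11 (mod 146)
11^2 ≡ 121 (mod 146)
11^3 ≡ 17 (mod 146)
11^4 ≡ 41 (mod 146)
11^6 ≡ 143 (mod 146)
11^8 ≡ 75 (mod 146)
11^9 ≡ 95 (mod 146)
11^12 ≡ 9 (mod 146)
11^18 ≡ 119 (mod 146)
11^24 ≡ 81 (mod 146)
11^36 ≡ 145 (mod 146)
11^72 ≡ 1 (mod 146) ✓
The order of 11 is 72, so the subgroup it generates has 72 elements.
[(Z/146Z)^× : ⟨11⟩] = 72/72 = 1.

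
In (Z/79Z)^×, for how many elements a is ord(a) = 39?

24

φ(79) = 79 − 1 = 78 = 2 · 3 · 13.
Since (Z/79Z)^× is cyclic of order 78, the number of elements of order d is φ(d) when d | 78 and 0 otherwise.
39 = 3 · 13 divides 78, and φ(39) = 24.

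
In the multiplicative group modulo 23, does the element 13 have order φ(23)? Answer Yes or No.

φ(23) = 23 − 1 = 22 = 2 · 11.
An element g generates (Z/23Z)^× iff g^(22/q) ≢ 1 (mod 23) for each prime q ∈ {2, 11}.
13^11 ≡ 1 (mod 23)  [q = 2: ≡ 1 ✗]
13^2 ≡ 8 (mod 23)  [q = 11: ≢ 1 ✓]
13^11 ≡ 1 shows ord(13) | 11, strictly less than φ(23); not a primitive root.

No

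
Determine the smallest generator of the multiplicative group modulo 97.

5

φ(97) = 97 − 1 = 96 = 2^5 · 3.
g is a primitive root iff g^(96/q) ≢ 1 (mod 97) for each prime q ∈ {2, 3}.
g = 2: 2^48 ≡ 1 — hits 1, so not a primitive root.
g = 3: 3^48 ≡ 1 — hits 1, so not a primitive root.
g = 4: 4^48 ≡ 1 — hits 1, so not a primitive root.
g = 5: 5^48 ≡ 96; 5^32 ≡ 35 — none is 1, so 5 is a primitive root.
The smallest primitive root modulo 97 is 5.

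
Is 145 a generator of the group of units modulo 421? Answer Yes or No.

Yes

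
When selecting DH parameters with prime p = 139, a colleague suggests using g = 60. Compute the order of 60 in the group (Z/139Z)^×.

46

By Lagrange's theorem, ord_139(60) divides φ(139) = 139 − 1 = 138 = 2 · 3 · 23.
Divisors of 138: 1, 2, 3, 6, 23, 46, 69, 138.
Compute 60^d (mod 139) for the divisors d until we hit 1:
60^1 ≡ 60 (mod 139)
60^2 ≡ 125 (mod 139)
60^3 ≡ 133 (mod 139)
60^6 ≡ 36 (mod 139)
60^23 ≡ 138 (mod 139)
60^46 ≡ 1 (mod 139) ✓
So ord_139(60) = 46.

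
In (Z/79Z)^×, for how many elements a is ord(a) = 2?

1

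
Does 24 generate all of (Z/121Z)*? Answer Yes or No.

Yes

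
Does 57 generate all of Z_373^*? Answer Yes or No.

Yes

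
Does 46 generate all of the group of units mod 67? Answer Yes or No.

Yes

φ(67) = 67 − 1 = 66 = 2 · 3 · 11.
An element g generates (Z/67Z)^× iff g^(66/q) ≢ 1 (mod 67) for each prime q ∈ {2, 3, 11}.
46^33 ≡ 66 (mod 67)  [q = 2: ≢ 1 ✓]
46^22 ≡ 29 (mod 67)  [q = 3: ≢ 1 ✓]
46^6 ≡ 24 (mod 67)  [q = 11: ≢ 1 ✓]
Every test exponent gives a nontrivial residue, hence 46 generates the full group.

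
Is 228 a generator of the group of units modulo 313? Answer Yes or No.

No

φ(313) = 313 − 1 = 312 = 2^3 · 3 · 13.
An element g generates (Z/313Z)^× iff g^(312/q) ≢ 1 (mod 313) for each prime q ∈ {2, 3, 13}.
228^156 ≡ 1 (mod 313)  [q = 2: ≡ 1 ✗]
228^104 ≡ 214 (mod 313)  [q = 3: ≢ 1 ✓]
228^24 ≡ 249 (mod 313)  [q = 13: ≢ 1 ✓]
228^156 ≡ 1 shows ord(228) | 156, strictly less than φ(313); not a primitive root.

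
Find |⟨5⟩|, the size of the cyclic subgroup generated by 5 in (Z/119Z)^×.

48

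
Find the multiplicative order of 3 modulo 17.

The order of 3 must divide φ(17) = 17 − 1 = 16 = 2^4.
Divisors of 16: 1, 2, 4, 8, 16.
Test each divisor d:
3^1 ≡ 3
3^2 ≡ 9
3^4 ≡ 13
3^8 ≡ 16
3^16 ≡ 1
Therefore the multiplicative order of 3 modulo 17 is 16.

16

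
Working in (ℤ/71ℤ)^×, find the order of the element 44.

70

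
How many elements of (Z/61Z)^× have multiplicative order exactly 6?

2

φ(61) = 61 − 1 = 60 = 2^2 · 3 · 5.
Since (Z/61Z)^× is cyclic of order 60, the number of elements of order d is φ(d) when d | 60 and 0 otherwise.
6 = 2 · 3 divides 60, and φ(6) = 2.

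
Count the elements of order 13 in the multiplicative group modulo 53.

12

φ(53) = 53 − 1 = 52 = 2^2 · 13.
In a cyclic group of order 52, there are φ(d) elements of order d for each divisor d of 52, and zero for non-divisors.
13 | 52, and φ(13) = 13 − 1 = 12.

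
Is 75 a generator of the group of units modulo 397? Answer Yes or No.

φ(397) = 397 − 1 = 396 = 2^2 · 3^2 · 11.
It suffices to check that the order of 75 is not a proper divisor of 396: compute 75^(396/q) for q ∈ {2, 3, 11}.
75^198 ≡ 1 (mod 397)  [q = 2: ≡ 1 ✗]
75^132 ≡ 362 (mod 397)  [q = 3: ≢ 1 ✓]
75^36 ≡ 393 (mod 397)  [q = 11: ≢ 1 ✓]
75^198 ≡ 1 shows ord(75) | 198, strictly less than φ(397); not a primitive root.

No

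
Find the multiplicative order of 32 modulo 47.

23

The order of 32 must divide φ(47) = 47 − 1 = 46 = 2 · 23.
Divisors of 46: 1, 2, 23, 46.
Check 32^d mod 47 for each divisor in increasing order:
32^1 ≡ 32 (mod 47)
32^2 ≡ 37 (mod 47)
32^23 ≡ 1 (mod 47) ✓
Therefore the multiplicative order of 32 modulo 47 is 23.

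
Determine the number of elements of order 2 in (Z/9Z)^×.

φ(9) = φ(3^2) = 3·(3−1) = 6 = 2 · 3.
(Z/9Z)^× is cyclic (|G| = 6); a cyclic group of order m has exactly φ(d) elements of each order d | m, and none otherwise.
2 | 6, and φ(2) = 2 − 1 = 1.

1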